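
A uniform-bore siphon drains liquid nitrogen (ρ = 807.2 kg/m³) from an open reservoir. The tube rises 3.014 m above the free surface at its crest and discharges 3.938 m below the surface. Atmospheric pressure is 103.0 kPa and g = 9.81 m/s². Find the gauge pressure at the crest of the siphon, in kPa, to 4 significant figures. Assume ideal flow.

From the surface to the outlet (both open to atmosphere, surface at rest): v = √(2g·h_out) = √(2·9.81·3.938) = 8.790 m/s.
With constant cross-section the crest speed equals v; applying Bernoulli from the surface up to the crest, P_top = P_atm − ½ρv² − ρg·h_top.
P_top = 103000 − ½·807.2·8.790² − 807.2·9.81·3.014 = 47950 Pa. So P_gauge = P_top − P_atm = -55050 Pa.

P_gauge ≈ -55.05 kPa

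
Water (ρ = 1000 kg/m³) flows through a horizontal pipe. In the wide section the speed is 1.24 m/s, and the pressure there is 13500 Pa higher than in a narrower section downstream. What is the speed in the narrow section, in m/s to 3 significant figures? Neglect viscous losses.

Horizontal Bernoulli: P₁ + ½ρv₁² = P₂ + ½ρv₂², so v₂² = v₁² + 2(P₁ − P₂)/ρ.
v₂ = √(1.24² + 2·13500/1000) = √(1.54 + 27.0) = 5.34 m/s.

v₂ ≈ 5.34 m/s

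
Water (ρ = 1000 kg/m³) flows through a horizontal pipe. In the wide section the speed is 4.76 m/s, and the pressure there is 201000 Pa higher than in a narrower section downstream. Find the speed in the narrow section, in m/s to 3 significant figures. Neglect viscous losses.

Horizontal Bernoulli: P₁ + ½ρv₁² = P₂ + ½ρv₂², so v₂² = v₁² + 2(P₁ − P₂)/ρ.
v₂ = √(4.76² + 2·201000/1000) = √(22.7 + 402) = 20.6 m/s.

v₂ ≈ 20.6 m/s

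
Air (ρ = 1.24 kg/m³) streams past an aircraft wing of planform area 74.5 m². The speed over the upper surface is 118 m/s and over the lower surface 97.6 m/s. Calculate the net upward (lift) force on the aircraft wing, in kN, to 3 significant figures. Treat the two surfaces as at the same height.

The faster flow above has the lower pressure; Bernoulli (same height) gives ΔP = ½ρ(v_up² − v_low²).
ΔP = ½·1.24·(118² − 97.6²) = 2730 Pa.
Lift = ΔP · A = 2730 × 74.5 = 203000 N.

F ≈ 203 kN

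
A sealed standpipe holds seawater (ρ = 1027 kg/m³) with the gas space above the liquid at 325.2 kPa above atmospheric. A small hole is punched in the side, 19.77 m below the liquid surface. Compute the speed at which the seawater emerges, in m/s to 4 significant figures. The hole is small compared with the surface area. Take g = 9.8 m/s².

Take point 1 at the surface (v₁ ≈ 0) and point 2 at the hole (at atmospheric pressure). Bernoulli: P₁ + ρg h = P_atm + ½ρv₂².
With P₁ − P_atm = 325200 Pa, v₂ = √(2gh + 2ΔP/ρ) = √(2·9.8·19.77 + 2·325200/1027) = 31.95 m/s.

v ≈ 31.95 m/s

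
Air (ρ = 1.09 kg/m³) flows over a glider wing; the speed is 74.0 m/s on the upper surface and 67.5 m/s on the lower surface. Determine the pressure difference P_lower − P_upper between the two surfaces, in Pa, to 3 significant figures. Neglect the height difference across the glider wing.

With negligible Δh, P + ½ρv² is constant, so P_low − P_up = ½ρ(v_up² − v_low²).
ΔP = ½·1.09·(74.0² − 67.5²) = 501 Pa.

501 Pa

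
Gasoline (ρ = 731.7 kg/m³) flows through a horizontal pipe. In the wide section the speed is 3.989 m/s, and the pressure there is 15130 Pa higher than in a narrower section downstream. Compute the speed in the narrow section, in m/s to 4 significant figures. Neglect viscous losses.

Horizontal Bernoulli: P₁ + ½ρv₁² = P₂ + ½ρv₂², so v₂² = v₁² + 2(P₁ − P₂)/ρ.
v₂ = √(3.989² + 2·15130/731.7) = √(15.91 + 41.36) = 7.568 m/s.

v₂ ≈ 7.568 m/s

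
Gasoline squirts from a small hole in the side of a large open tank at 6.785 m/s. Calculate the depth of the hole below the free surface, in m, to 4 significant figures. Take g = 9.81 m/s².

h ≈ 2.346 m

Inverting v = √(2gh) gives h = v² / 2g.
h = 6.785²/(2·9.81) = 46.04/19.62 = 2.346 m.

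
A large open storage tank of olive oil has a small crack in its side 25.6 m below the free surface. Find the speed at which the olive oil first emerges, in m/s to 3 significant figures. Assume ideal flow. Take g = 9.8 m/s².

With the surface at rest and both surface and jet at atmospheric pressure, Bernoulli gives ρg h = ½ρv², so v = √(2gh) = √(2·9.8·25.6) = 22.4 m/s.

22.4 m/s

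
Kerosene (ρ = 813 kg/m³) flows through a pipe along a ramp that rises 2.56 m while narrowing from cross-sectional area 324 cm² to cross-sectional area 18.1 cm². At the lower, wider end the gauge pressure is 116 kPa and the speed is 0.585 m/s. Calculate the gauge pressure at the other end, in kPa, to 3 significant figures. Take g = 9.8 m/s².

P₂ ≈ 51.2 kPa

Continuity gives A₁v₁ = A₂v₂, so v₂ = (324 cm²)/(18.1 cm²) × 0.585 m/s = 10.5 m/s.
Applying Bernoulli between the two ends and solving for P₂: P₂ = P₁ + ½ρ(v₁² − v₂²) − ρgΔh.
P₂ = 116000 + ½·813·(0.585² − 10.5²) − 813·9.8·(+2.56) = 116000 + (-44400) − (20400) = 51200 Pa.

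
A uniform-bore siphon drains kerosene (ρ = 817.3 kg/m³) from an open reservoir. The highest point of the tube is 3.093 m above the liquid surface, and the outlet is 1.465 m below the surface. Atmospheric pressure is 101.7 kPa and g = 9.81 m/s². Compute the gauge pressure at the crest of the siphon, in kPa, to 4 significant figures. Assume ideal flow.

P_gauge ≈ -36.54 kPa

The outlet speed comes from Torricelli: v = √(2g·1.465) = 5.361 m/s.
The bore is uniform, so the speed at the crest is the same v. Bernoulli surface→crest: P_atm = P_top + ½ρv² + ρg·h_top.
P_top = 101700 − ½·817.3·5.361² − 817.3·9.81·3.093 = 65160 Pa. So P_gauge = P_top − P_atm = -36540 Pa.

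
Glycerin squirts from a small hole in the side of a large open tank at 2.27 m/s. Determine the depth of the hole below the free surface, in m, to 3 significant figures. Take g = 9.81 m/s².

h = 0.263 m

Inverting v = √(2gh) gives h = v² / 2g.
h = 2.27²/(2·9.81) = 5.15/19.62 = 0.263 m.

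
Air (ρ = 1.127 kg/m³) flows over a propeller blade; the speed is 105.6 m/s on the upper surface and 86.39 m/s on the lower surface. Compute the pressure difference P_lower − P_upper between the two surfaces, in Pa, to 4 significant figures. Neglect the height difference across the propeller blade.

2078 Pa

With negligible Δh, P + ½ρv² is constant, so P_low − P_up = ½ρ(v_up² − v_low²).
ΔP = ½·1.127·(105.6² − 86.39²) = 2078 Pa.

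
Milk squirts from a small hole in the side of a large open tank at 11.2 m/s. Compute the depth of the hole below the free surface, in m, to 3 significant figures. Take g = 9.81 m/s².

Torricelli: v = √(2gh), so h = v²/(2g).
h = 11.2²/(2·9.81) = 125/19.62 = 6.39 m.

h = 6.39 m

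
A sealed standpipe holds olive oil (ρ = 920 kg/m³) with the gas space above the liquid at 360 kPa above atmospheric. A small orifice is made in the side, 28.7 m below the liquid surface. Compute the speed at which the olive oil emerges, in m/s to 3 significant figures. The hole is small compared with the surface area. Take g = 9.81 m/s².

36.7 m/s

Take point 1 at the surface (v₁ ≈ 0) and point 2 at the hole (at atmospheric pressure). Bernoulli: P₁ + ρg h = P_atm + ½ρv₂².
With P₁ − P_atm = 360000 Pa, v₂ = √(2gh + 2ΔP/ρ) = √(2·9.81·28.7 + 2·360000/920) = 36.7 m/s.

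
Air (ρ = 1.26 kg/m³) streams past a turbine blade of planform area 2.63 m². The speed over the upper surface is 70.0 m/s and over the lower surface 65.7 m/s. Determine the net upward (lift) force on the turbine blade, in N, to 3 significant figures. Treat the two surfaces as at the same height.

From P + ½ρv² = const at equal height, P_low − P_up = ½ρ(v_up² − v_low²).
ΔP = ½·1.26·(70.0² − 65.7²) = 368 Pa.
Lift = ΔP · A = 368 × 2.63 = 967 N.

F ≈ 967 N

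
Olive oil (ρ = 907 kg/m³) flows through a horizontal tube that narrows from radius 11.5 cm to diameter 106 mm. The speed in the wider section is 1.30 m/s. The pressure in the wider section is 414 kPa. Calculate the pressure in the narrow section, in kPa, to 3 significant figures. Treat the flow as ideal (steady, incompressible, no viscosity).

Mass conservation (A₁v₁ = A₂v₂) gives v₂ = 1.30 × 415/88.2 = 6.12 m/s.
The pipe is horizontal, so Bernoulli reduces to P₁ + ½ρv₁² = P₂ + ½ρv₂².
P₂ = P₁ − ½ρ(v₂² − v₁²) = 414000 − ½·907·(6.12² − 1.30²) = 414000 − 16200 = 398000 Pa.

398 kPa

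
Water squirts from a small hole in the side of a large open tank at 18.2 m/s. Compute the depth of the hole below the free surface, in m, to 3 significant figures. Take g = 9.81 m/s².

h ≈ 16.9 m

Inverting v = √(2gh) gives h = v² / 2g.
h = 18.2²/(2·9.81) = 331/19.62 = 16.9 m.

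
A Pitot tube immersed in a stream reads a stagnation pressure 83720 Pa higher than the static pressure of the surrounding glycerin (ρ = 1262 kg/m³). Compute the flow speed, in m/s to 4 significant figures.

Bernoulli between the free stream and the stagnation point: ½ρv² = P_stag − P_static.
v = √(2ΔP/ρ) = √(2·83720/1262) = 11.52 m/s.

v ≈ 11.52 m/s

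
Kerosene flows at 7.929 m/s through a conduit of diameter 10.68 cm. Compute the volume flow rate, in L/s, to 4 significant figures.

71.03 L/s

Q = A·v = 0.008958 m² × 7.929 m/s = 0.07103 m³/s.
Converting: 0.07103 m³/s × 1000 = 71.03 L/s.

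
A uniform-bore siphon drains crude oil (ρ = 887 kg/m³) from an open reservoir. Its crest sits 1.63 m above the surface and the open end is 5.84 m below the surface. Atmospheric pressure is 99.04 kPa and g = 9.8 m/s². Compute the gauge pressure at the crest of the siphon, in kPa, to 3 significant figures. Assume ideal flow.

Bernoulli surface→outlet gives ½v² = g·h_out, so v = √(2·9.8·5.84) = 10.7 m/s.
With constant cross-section the crest speed equals v; applying Bernoulli from the surface up to the crest, P_top = P_atm − ½ρv² − ρg·h_top.
P_top = 99040 − ½·887·10.7² − 887·9.8·1.63 = 34100 Pa. So P_gauge = P_top − P_atm = -64900 Pa.

-64.9 kPa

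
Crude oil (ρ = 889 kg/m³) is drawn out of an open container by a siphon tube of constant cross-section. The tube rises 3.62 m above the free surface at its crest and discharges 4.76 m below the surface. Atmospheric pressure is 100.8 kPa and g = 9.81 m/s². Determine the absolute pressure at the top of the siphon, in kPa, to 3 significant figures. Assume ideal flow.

From the surface to the outlet (both open to atmosphere, surface at rest): v = √(2g·h_out) = √(2·9.81·4.76) = 9.66 m/s.
With constant cross-section the crest speed equals v; applying Bernoulli from the surface up to the crest, P_top = P_atm − ½ρv² − ρg·h_top.
P_top = 100800 − ½·889·9.66² − 889·9.81·3.62 = 27700 Pa.

27.7 kPa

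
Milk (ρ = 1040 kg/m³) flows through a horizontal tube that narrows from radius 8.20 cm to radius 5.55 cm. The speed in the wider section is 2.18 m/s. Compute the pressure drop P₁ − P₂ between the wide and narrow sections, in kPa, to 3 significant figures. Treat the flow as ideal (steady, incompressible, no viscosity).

9.30 kPa

By continuity, v₂ = v₁·A₁/A₂ = 2.18·(211/96.8) = 4.76 m/s.
With no height change, Bernoulli's equation is P₁ + ½ρv₁² = P₂ + ½ρv₂².
P₁ − P₂ = ½·1040·(4.76² − 2.18²) = ½·1040·17.9 = 9300 Pa.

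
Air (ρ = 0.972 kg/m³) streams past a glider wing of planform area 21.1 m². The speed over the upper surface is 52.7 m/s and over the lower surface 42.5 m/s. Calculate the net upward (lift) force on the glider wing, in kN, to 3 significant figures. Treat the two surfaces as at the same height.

F ≈ 9.96 kN

The faster flow above has the lower pressure; Bernoulli (same height) gives ΔP = ½ρ(v_up² − v_low²).
ΔP = ½·0.972·(52.7² − 42.5²) = 472 Pa.
Lift = ΔP · A = 472 × 21.1 = 9960 N.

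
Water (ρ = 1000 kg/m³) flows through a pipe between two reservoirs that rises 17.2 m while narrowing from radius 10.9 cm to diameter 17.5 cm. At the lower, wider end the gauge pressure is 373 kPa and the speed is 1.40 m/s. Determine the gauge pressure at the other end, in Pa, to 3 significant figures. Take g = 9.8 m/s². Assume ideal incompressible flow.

The volume flow rate is constant, so v₂ = (A₁/A₂)v₁ = (373/241)·1.40 = 2.17 m/s.
Bernoulli: P₁ + ½ρv₁² + ρg h₁ = P₂ + ½ρv₂² + ρg h₂, so P₂ = P₁ + ½ρ(v₁² − v₂²) − ρg(h₂ − h₁).
P₂ = 373000 + ½·1000·(1.40² − 2.17²) − 1000·9.8·(+17.2) = 373000 + (-1380) − (169000) = 203000 Pa.

P₂ ≈ 203000 Pa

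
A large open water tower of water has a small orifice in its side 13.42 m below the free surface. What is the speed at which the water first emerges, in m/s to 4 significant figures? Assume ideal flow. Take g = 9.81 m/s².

Bernoulli from surface to hole (P equal, v_surface ≈ 0): v = √(2gh) = √(2×9.81×13.42) = 16.23 m/s.

v ≈ 16.23 m/s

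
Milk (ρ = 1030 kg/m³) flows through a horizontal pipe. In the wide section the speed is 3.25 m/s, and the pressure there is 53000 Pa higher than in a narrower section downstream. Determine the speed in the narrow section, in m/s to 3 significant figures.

With h₁ = h₂, rearranging Bernoulli gives v₂ = √(v₁² + 2ΔP/ρ).
v₂ = √(3.25² + 2·53000/1030) = √(10.6 + 103) = 10.7 m/s.

v₂ ≈ 10.7 m/s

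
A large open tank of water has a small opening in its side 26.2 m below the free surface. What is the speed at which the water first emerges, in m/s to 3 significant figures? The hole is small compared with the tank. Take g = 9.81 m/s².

Bernoulli from surface to hole (P equal, v_surface ≈ 0): v = √(2gh) = √(2×9.81×26.2) = 22.7 m/s.

v ≈ 22.7 m/s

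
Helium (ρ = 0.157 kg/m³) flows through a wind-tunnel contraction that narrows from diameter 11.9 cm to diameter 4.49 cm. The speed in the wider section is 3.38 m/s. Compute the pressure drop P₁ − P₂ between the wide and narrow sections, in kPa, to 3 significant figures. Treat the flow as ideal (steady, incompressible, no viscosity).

The volume flow rate is constant, so v₂ = (A₁/A₂)v₁ = (111/15.8)·3.38 = 23.7 m/s.
Along the horizontal streamline, P + ½ρv² is constant.
P₁ − P₂ = ½·0.157·(23.7² − 3.38²) = ½·0.157·552 = 43.4 Pa.

ΔP ≈ 0.0434 kPa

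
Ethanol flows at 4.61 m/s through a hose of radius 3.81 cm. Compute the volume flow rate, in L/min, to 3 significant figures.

Q = A·v = 0.00456 m² × 4.61 m/s = 0.0210 m³/s.
Converting: 0.0210 m³/s × 60000 = 1260 L/min.

Q ≈ 1260 L/min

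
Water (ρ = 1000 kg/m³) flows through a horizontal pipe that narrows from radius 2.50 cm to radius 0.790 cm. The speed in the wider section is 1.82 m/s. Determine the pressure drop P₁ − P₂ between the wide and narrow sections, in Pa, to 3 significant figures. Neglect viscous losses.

Mass conservation (A₁v₁ = A₂v₂) gives v₂ = 1.82 × 19.6/1.96 = 18.2 m/s.
Along the horizontal streamline, P + ½ρv² is constant.
P₁ − P₂ = ½·1000·(18.2² − 1.82²) = ½·1000·329 = 164000 Pa.

164000 Pa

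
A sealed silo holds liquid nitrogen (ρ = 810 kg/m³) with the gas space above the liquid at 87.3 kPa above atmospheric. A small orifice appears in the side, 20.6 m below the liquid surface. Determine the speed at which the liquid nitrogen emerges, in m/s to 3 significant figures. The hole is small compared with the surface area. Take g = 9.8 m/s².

Take point 1 at the surface (v₁ ≈ 0) and point 2 at the hole (at atmospheric pressure). Bernoulli: P₁ + ρg h = P_atm + ½ρv₂².
With P₁ − P_atm = 87300 Pa, v₂ = √(2gh + 2ΔP/ρ) = √(2·9.8·20.6 + 2·87300/810) = 24.9 m/s.

v ≈ 24.9 m/s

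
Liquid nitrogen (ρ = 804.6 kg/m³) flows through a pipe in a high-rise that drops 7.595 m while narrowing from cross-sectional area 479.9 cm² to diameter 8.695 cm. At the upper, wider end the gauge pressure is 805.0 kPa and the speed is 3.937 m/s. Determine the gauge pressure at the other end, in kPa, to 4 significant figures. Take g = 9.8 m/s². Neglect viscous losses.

By continuity, v₂ = v₁·A₁/A₂ = 3.937·(479.9/59.38) = 31.82 m/s.
Bernoulli: P₁ + ½ρv₁² + ρg h₁ = P₂ + ½ρv₂² + ρg h₂, so P₂ = P₁ + ½ρ(v₁² − v₂²) − ρg(h₂ − h₁).
P₂ = 805000 + ½·804.6·(3.937² − 31.82²) − 804.6·9.8·(−7.595) = 805000 + (-401100) − (-59890) = 463800 Pa.

463.8 kPa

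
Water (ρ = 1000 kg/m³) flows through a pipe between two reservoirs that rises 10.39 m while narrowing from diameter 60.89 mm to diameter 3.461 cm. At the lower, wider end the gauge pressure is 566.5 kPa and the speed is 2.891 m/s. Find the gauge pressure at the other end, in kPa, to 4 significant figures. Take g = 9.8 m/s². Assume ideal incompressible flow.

Mass conservation (A₁v₁ = A₂v₂) gives v₂ = 2.891 × 29.12/9.408 = 8.948 m/s.
Energy conservation along the streamline gives P₂ = P₁ − ½ρ(v₂² − v₁²) − ρg(h₂ − h₁).
P₂ = 566500 + ½·1000·(2.891² − 8.948²) − 1000·9.8·(+10.39) = 566500 + (-35860) − (101800) = 428800 Pa.

P₂ = 428.8 kPa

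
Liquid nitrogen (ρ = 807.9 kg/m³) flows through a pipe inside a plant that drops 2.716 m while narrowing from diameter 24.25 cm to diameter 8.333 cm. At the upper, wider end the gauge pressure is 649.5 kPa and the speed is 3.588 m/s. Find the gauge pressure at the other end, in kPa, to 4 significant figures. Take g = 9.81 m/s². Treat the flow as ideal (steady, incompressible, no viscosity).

P₂ = 303.3 kPa

Mass conservation (A₁v₁ = A₂v₂) gives v₂ = 3.588 × 461.9/54.54 = 30.39 m/s.
Bernoulli: P₁ + ½ρv₁² + ρg h₁ = P₂ + ½ρv₂² + ρg h₂, so P₂ = P₁ + ½ρ(v₁² − v₂²) − ρg(h₂ − h₁).
P₂ = 649500 + ½·807.9·(3.588² − 30.39²) − 807.9·9.81·(−2.716) = 649500 + (-367800) − (-21530) = 303300 Pa.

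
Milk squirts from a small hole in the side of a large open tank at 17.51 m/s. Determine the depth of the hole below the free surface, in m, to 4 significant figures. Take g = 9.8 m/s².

Torricelli: v = √(2gh), so h = v²/(2g).
h = 17.51²/(2·9.8) = 306.6/19.60 = 15.64 m.

h ≈ 15.64 m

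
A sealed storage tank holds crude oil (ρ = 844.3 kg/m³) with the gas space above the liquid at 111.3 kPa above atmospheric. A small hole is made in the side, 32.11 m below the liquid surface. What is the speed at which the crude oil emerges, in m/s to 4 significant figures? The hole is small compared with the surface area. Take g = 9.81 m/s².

Take point 1 at the surface (v₁ ≈ 0) and point 2 at the hole (at atmospheric pressure). Bernoulli: P₁ + ρg h = P_atm + ½ρv₂².
With P₁ − P_atm = 111300 Pa, v₂ = √(2gh + 2ΔP/ρ) = √(2·9.81·32.11 + 2·111300/844.3) = 29.89 m/s.

v ≈ 29.89 m/s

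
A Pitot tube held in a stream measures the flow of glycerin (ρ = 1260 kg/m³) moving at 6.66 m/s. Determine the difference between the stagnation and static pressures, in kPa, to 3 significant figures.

At the stagnation point the flow is brought to rest, so Bernoulli gives P_stag − P_static = ½ρv².
ΔP = ½·1260·6.66² = 27900 Pa.

ΔP = 27.9 kPa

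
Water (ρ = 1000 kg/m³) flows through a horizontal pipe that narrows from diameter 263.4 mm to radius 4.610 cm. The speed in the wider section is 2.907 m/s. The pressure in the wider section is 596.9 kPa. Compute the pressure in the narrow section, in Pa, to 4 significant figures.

Continuity gives A₁v₁ = A₂v₂, so v₂ = (544.9 cm²)/(66.77 cm²) × 2.907 m/s = 23.73 m/s.
With no height change, Bernoulli's equation is P₁ + ½ρv₁² = P₂ + ½ρv₂².
P₂ = P₁ − ½ρ(v₂² − v₁²) = 596900 − ½·1000·(23.73² − 2.907²) = 596900 − 277200 = 319700 Pa.

P₂ ≈ 319700 Pa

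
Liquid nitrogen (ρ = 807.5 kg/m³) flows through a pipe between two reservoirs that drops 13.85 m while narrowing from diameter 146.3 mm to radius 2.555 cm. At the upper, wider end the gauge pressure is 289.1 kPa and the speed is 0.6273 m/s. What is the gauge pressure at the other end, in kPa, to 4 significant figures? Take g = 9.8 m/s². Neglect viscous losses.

By continuity, v₂ = v₁·A₁/A₂ = 0.6273·(168.1/20.51) = 5.142 m/s.
Bernoulli: P₁ + ½ρv₁² + ρg h₁ = P₂ + ½ρv₂² + ρg h₂, so P₂ = P₁ + ½ρ(v₁² − v₂²) − ρg(h₂ − h₁).
P₂ = 289100 + ½·807.5·(0.6273² − 5.142²) − 807.5·9.8·(−13.85) = 289100 + (-10520) − (-109600) = 388200 Pa.

388.2 kPa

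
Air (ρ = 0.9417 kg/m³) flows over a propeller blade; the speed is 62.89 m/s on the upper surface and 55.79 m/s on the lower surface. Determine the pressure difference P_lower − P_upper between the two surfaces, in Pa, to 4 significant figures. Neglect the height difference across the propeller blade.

With negligible Δh, P + ½ρv² is constant, so P_low − P_up = ½ρ(v_up² − v_low²).
ΔP = ½·0.9417·(62.89² − 55.79²) = 396.8 Pa.

ΔP = 396.8 Pa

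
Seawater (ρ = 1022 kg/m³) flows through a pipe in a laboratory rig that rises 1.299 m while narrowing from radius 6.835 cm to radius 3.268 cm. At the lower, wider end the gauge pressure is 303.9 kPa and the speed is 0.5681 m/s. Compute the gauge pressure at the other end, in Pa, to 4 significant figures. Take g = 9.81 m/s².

The volume flow rate is constant, so v₂ = (A₁/A₂)v₁ = (146.8/33.55)·0.5681 = 2.485 m/s.
Applying Bernoulli between the two ends and solving for P₂: P₂ = P₁ + ½ρ(v₁² − v₂²) − ρgΔh.
P₂ = 303900 + ½·1022·(0.5681² − 2.485²) − 1022·9.81·(+1.299) = 303900 + (-2991) − (13020) = 287900 Pa.

P₂ ≈ 287900 Pa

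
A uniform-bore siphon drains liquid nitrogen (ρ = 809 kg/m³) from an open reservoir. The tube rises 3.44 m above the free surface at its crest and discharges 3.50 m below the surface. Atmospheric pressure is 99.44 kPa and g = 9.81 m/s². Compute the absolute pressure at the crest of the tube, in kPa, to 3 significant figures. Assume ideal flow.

From the surface to the outlet (both open to atmosphere, surface at rest): v = √(2g·h_out) = √(2·9.81·3.50) = 8.29 m/s.
The bore is uniform, so the speed at the crest is the same v. Bernoulli surface→crest: P_atm = P_top + ½ρv² + ρg·h_top.
P_top = 99440 − ½·809·8.29² − 809·9.81·3.44 = 44400 Pa.

44.4 kPa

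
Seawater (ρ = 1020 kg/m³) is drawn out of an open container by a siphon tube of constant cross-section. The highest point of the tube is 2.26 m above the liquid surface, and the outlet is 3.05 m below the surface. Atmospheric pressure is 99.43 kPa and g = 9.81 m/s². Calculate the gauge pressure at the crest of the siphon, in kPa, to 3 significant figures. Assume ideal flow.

P_gauge ≈ -53.1 kPa

From the surface to the outlet (both open to atmosphere, surface at rest): v = √(2g·h_out) = √(2·9.81·3.05) = 7.74 m/s.
The bore is uniform, so the speed at the crest is the same v. Bernoulli surface→crest: P_atm = P_top + ½ρv² + ρg·h_top.
P_top = 99430 − ½·1020·7.74² − 1020·9.81·2.26 = 46300 Pa. So P_gauge = P_top − P_atm = -53100 Pa.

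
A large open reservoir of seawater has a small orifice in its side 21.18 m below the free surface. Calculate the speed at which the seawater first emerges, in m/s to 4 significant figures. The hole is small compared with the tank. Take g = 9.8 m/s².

v = 20.37 m/s

With the surface at rest and both surface and jet at atmospheric pressure, Bernoulli gives ρg h = ½ρv², so v = √(2gh) = √(2·9.8·21.18) = 20.37 m/s.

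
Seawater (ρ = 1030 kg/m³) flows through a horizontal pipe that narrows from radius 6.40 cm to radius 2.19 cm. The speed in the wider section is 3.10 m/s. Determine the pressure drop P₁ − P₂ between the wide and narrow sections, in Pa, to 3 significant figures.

ΔP = 356000 Pa

Mass conservation (A₁v₁ = A₂v₂) gives v₂ = 3.10 × 129/15.1 = 26.5 m/s.
With no height change, Bernoulli's equation is P₁ + ½ρv₁² = P₂ + ½ρv₂².
P₁ − P₂ = ½·1030·(26.5² − 3.10²) = ½·1030·691 = 356000 Pa.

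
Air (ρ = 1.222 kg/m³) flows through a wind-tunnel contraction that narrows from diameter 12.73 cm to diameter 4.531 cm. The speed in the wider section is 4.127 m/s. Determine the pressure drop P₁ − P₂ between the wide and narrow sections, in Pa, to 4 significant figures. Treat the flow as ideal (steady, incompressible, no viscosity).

638.0 Pa

Mass conservation (A₁v₁ = A₂v₂) gives v₂ = 4.127 × 127.3/16.12 = 32.58 m/s.
Bernoulli (h₁ = h₂): P₁ − P₂ = ½ρ(v₂² − v₁²).
P₁ − P₂ = ½·1.222·(32.58² − 4.127²) = ½·1.222·1044 = 638.0 Pa.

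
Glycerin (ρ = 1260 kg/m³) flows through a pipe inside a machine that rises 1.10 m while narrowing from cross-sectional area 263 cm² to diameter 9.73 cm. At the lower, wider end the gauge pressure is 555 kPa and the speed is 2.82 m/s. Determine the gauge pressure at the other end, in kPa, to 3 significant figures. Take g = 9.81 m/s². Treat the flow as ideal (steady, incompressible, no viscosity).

Continuity gives A₁v₁ = A₂v₂, so v₂ = (263 cm²)/(74.4 cm²) × 2.82 m/s = 9.97 m/s.
Bernoulli: P₁ + ½ρv₁² + ρg h₁ = P₂ + ½ρv₂² + ρg h₂, so P₂ = P₁ + ½ρ(v₁² − v₂²) − ρg(h₂ − h₁).
P₂ = 555000 + ½·1260·(2.82² − 9.97²) − 1260·9.81·(+1.10) = 555000 + (-57700) − (13600) = 484000 Pa.

P₂ ≈ 484 kPa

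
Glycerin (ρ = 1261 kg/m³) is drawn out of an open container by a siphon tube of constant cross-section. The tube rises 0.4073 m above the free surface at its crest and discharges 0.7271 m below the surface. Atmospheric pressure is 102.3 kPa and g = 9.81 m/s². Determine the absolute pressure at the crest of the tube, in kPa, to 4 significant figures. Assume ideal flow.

From the surface to the outlet (both open to atmosphere, surface at rest): v = √(2g·h_out) = √(2·9.81·0.7271) = 3.777 m/s.
With constant cross-section the crest speed equals v; applying Bernoulli from the surface up to the crest, P_top = P_atm − ½ρv² − ρg·h_top.
P_top = 102300 − ½·1261·3.777² − 1261·9.81·0.4073 = 88270 Pa.

P_top = 88.27 kPa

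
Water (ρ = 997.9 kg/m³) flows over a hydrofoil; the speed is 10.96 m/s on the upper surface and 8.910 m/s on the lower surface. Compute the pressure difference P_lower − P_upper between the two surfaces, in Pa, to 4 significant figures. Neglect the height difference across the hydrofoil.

With negligible Δh, P + ½ρv² is constant, so P_low − P_up = ½ρ(v_up² − v_low²).
ΔP = ½·997.9·(10.96² − 8.910²) = 20320 Pa.

ΔP ≈ 20320 Pa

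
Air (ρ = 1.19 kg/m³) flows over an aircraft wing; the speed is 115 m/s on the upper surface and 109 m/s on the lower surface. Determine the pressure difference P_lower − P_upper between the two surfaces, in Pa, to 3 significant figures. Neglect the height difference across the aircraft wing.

With negligible Δh, P + ½ρv² is constant, so P_low − P_up = ½ρ(v_up² − v_low²).
ΔP = ½·1.19·(115² − 109²) = 800 Pa.

ΔP ≈ 800 Pa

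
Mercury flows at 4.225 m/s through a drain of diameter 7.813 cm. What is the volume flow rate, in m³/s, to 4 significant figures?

0.02026 m³/s

Q = A·v = 0.004794 m² × 4.225 m/s = 0.02026 m³/s.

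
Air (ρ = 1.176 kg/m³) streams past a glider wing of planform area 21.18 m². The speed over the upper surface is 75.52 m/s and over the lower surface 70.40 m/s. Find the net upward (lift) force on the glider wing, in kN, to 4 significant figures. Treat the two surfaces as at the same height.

From P + ½ρv² = const at equal height, P_low − P_up = ½ρ(v_up² − v_low²).
ΔP = ½·1.176·(75.52² − 70.40²) = 439.3 Pa.
Lift = ΔP · A = 439.3 × 21.18 = 9304 N.

F ≈ 9.304 kN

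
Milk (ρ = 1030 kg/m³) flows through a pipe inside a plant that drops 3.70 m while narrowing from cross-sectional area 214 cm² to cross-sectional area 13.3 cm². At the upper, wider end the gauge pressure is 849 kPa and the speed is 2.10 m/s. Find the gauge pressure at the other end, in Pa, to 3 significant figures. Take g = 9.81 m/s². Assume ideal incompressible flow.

Mass conservation (A₁v₁ = A₂v₂) gives v₂ = 2.10 × 214/13.3 = 33.8 m/s.
Energy conservation along the streamline gives P₂ = P₁ − ½ρ(v₂² − v₁²) − ρg(h₂ − h₁).
P₂ = 849000 + ½·1030·(2.10² − 33.8²) − 1030·9.81·(−3.70) = 849000 + (-586000) − (-37400) = 301000 Pa.

301000 Pa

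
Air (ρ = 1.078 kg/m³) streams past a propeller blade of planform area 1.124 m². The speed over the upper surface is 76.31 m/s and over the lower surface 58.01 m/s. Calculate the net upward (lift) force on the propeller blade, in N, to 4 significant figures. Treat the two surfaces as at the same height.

With equal heights on the two surfaces, Bernoulli gives P_lower − P_upper = ½ρ(v_upper² − v_lower²).
ΔP = ½·1.078·(76.31² − 58.01²) = 1325 Pa.
Lift = ΔP · A = 1325 × 1.124 = 1489 N.

F = 1489 N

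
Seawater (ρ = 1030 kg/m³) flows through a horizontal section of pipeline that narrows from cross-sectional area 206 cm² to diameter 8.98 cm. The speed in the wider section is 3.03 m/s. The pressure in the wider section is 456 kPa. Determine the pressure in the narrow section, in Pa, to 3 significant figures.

P₂ ≈ 411000 Pa

By continuity, v₂ = v₁·A₁/A₂ = 3.03·(206/63.3) = 9.86 m/s.
Along the horizontal streamline, P + ½ρv² is constant.
P₂ = P₁ − ½ρ(v₂² − v₁²) = 456000 − ½·1030·(9.86² − 3.03²) = 456000 − 45300 = 411000 Pa.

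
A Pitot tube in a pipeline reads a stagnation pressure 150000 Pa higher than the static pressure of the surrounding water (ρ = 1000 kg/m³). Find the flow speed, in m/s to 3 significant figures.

Bernoulli between the free stream and the stagnation point: ½ρv² = P_stag − P_static.
v = √(2ΔP/ρ) = √(2·150000/1000) = 17.3 m/s.

v ≈ 17.3 m/s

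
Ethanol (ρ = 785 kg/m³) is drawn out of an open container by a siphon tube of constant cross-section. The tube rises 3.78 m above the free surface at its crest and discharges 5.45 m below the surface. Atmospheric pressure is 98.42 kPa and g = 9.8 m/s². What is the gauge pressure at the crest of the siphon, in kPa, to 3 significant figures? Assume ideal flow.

From the surface to the outlet (both open to atmosphere, surface at rest): v = √(2g·h_out) = √(2·9.8·5.45) = 10.3 m/s.
The bore is uniform, so the speed at the crest is the same v. Bernoulli surface→crest: P_atm = P_top + ½ρv² + ρg·h_top.
P_top = 98420 − ½·785·10.3² − 785·9.8·3.78 = 27400 Pa. So P_gauge = P_top − P_atm = -71000 Pa.

P_gauge ≈ -71.0 kPa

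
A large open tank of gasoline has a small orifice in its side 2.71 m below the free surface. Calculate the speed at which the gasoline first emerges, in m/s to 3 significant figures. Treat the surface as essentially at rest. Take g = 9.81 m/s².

v ≈ 7.29 m/s

Bernoulli from surface to hole (P equal, v_surface ≈ 0): v = √(2gh) = √(2×9.81×2.71) = 7.29 m/s.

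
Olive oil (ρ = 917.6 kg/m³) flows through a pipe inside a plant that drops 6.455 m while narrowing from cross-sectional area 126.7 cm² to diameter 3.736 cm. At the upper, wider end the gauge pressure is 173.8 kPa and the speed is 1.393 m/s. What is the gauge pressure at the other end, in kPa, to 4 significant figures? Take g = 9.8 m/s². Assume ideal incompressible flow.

The volume flow rate is constant, so v₂ = (A₁/A₂)v₁ = (126.7/10.96)·1.393 = 16.10 m/s.
Applying Bernoulli between the two ends and solving for P₂: P₂ = P₁ + ½ρ(v₁² − v₂²) − ρgΔh.
P₂ = 173800 + ½·917.6·(1.393² − 16.10²) − 917.6·9.8·(−6.455) = 173800 + (-118000) − (-58050) = 113800 Pa.

P₂ ≈ 113.8 kPa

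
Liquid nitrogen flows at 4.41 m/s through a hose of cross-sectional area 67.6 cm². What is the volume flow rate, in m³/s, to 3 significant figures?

Q = A·v = 0.00676 m² × 4.41 m/s = 0.0298 m³/s.

Q = 0.0298 m³/s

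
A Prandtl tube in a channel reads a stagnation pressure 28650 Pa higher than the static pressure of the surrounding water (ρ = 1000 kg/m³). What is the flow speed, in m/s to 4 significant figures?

At the stagnation point the flow is brought to rest, so Bernoulli gives P_stag − P_static = ½ρv².
v = √(2ΔP/ρ) = √(2·28650/1000) = 7.570 m/s.

7.570 m/s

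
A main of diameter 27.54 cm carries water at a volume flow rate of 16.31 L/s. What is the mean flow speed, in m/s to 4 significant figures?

v ≈ 0.2738 m/s

Q = 16.31 L/s = 0.01631 m³/s.
v = Q/A = 0.01631 / 0.05957 = 0.2738 m/s.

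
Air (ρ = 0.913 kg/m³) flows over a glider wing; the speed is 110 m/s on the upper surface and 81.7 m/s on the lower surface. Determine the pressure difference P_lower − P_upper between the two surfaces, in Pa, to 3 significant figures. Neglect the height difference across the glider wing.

With negligible Δh, P + ½ρv² is constant, so P_low − P_up = ½ρ(v_up² − v_low²).
ΔP = ½·0.913·(110² − 81.7²) = 2480 Pa.

ΔP ≈ 2480 Pa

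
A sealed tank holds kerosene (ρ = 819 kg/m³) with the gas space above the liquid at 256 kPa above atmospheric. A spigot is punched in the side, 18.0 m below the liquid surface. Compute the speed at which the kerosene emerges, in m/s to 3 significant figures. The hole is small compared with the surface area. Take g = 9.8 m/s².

Take point 1 at the surface (v₁ ≈ 0) and point 2 at the hole (at atmospheric pressure). Bernoulli: P₁ + ρg h = P_atm + ½ρv₂².
With P₁ − P_atm = 256000 Pa, v₂ = √(2gh + 2ΔP/ρ) = √(2·9.8·18.0 + 2·256000/819) = 31.3 m/s.

v ≈ 31.3 m/s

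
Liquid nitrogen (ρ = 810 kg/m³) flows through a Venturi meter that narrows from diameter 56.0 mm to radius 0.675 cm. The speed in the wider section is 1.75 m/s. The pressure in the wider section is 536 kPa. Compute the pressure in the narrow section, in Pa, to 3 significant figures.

P₂ ≈ 170000 Pa

Mass conservation (A₁v₁ = A₂v₂) gives v₂ = 1.75 × 24.6/1.43 = 30.1 m/s.
The pipe is horizontal, so Bernoulli reduces to P₁ + ½ρv₁² = P₂ + ½ρv₂².
P₂ = P₁ − ½ρ(v₂² − v₁²) = 536000 − ½·810·(30.1² − 1.75²) = 536000 − 366000 = 170000 Pa.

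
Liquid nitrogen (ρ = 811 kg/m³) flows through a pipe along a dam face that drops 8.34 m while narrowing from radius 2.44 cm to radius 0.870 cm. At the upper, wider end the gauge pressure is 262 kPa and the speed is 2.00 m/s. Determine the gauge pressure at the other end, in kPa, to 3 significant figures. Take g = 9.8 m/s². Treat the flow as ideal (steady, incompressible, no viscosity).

By continuity, v₂ = v₁·A₁/A₂ = 2.00·(18.7/2.38) = 15.7 m/s.
Applying Bernoulli between the two ends and solving for P₂: P₂ = P₁ + ½ρ(v₁² − v₂²) − ρgΔh.
P₂ = 262000 + ½·811·(2.00² − 15.7²) − 811·9.8·(−8.34) = 262000 + (-98700) − (-66300) = 230000 Pa.

230 kPa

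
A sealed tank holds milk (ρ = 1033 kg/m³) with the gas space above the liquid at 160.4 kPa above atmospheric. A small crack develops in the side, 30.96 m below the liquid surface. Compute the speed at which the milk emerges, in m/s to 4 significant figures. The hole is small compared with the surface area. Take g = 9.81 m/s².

30.30 m/s

Take point 1 at the surface (v₁ ≈ 0) and point 2 at the hole (at atmospheric pressure). Bernoulli: P₁ + ρg h = P_atm + ½ρv₂².
With P₁ − P_atm = 160400 Pa, v₂ = √(2gh + 2ΔP/ρ) = √(2·9.81·30.96 + 2·160400/1033) = 30.30 m/s.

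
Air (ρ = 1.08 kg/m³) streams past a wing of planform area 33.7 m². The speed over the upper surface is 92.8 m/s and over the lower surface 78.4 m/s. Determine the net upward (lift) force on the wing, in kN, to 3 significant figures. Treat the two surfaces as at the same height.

F ≈ 44.9 kN

From P + ½ρv² = const at equal height, P_low − P_up = ½ρ(v_up² − v_low²).
ΔP = ½·1.08·(92.8² − 78.4²) = 1330 Pa.
Lift = ΔP · A = 1330 × 33.7 = 44900 N.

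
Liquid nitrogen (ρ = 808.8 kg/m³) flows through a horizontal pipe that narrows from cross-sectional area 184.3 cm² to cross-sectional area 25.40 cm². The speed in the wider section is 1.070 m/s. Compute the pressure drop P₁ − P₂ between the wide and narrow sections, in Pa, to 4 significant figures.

By continuity, v₂ = v₁·A₁/A₂ = 1.070·(184.3/25.40) = 7.764 m/s.
The pipe is horizontal, so Bernoulli reduces to P₁ + ½ρv₁² = P₂ + ½ρv₂².
P₁ − P₂ = ½·808.8·(7.764² − 1.070²) = ½·808.8·59.13 = 23910 Pa.

ΔP ≈ 23910 Pa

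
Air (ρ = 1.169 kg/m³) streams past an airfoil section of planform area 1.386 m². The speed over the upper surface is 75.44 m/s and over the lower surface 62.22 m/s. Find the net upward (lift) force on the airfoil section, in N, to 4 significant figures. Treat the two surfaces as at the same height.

From P + ½ρv² = const at equal height, P_low − P_up = ½ρ(v_up² − v_low²).
ΔP = ½·1.169·(75.44² − 62.22²) = 1064 Pa.
Lift = ΔP · A = 1064 × 1.386 = 1474 N.

1474 N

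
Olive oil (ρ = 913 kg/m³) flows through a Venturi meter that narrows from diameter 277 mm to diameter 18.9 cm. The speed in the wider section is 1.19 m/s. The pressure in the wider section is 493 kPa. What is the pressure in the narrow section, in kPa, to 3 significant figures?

By continuity, v₂ = v₁·A₁/A₂ = 1.19·(603/281) = 2.56 m/s.
Bernoulli (h₁ = h₂): P₁ − P₂ = ½ρ(v₂² − v₁²).
P₂ = P₁ − ½ρ(v₂² − v₁²) = 493000 − ½·913·(2.56² − 1.19²) = 493000 − 2340 = 491000 Pa.

P₂ = 491 kPa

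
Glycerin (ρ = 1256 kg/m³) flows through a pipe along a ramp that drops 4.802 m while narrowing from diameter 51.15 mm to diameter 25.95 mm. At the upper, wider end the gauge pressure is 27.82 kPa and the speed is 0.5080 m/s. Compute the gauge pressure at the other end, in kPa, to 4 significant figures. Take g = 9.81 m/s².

P₂ = 84.70 kPa

By continuity, v₂ = v₁·A₁/A₂ = 0.5080·(20.55/5.289) = 1.974 m/s.
Applying Bernoulli between the two ends and solving for P₂: P₂ = P₁ + ½ρ(v₁² − v₂²) − ρgΔh.
P₂ = 27820 + ½·1256·(0.5080² − 1.974²) − 1256·9.81·(−4.802) = 27820 + (-2284) − (-59170) = 84700 Pa.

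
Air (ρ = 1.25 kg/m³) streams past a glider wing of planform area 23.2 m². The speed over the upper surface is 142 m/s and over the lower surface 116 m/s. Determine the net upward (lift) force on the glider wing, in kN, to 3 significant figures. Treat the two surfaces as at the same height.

With equal heights on the two surfaces, Bernoulli gives P_lower − P_upper = ½ρ(v_upper² − v_lower²).
ΔP = ½·1.25·(142² − 116²) = 4190 Pa.
Lift = ΔP · A = 4190 × 23.2 = 97300 N.

F ≈ 97.3 kN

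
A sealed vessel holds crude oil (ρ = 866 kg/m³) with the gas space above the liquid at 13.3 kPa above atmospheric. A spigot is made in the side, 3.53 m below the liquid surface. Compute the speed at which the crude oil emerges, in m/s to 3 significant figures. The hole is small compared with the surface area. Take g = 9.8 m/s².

Take point 1 at the surface (v₁ ≈ 0) and point 2 at the hole (at atmospheric pressure). Bernoulli: P₁ + ρg h = P_atm + ½ρv₂².
With P₁ − P_atm = 13300 Pa, v₂ = √(2gh + 2ΔP/ρ) = √(2·9.8·3.53 + 2·13300/866) = 10.00 m/s.

v ≈ 10.00 m/s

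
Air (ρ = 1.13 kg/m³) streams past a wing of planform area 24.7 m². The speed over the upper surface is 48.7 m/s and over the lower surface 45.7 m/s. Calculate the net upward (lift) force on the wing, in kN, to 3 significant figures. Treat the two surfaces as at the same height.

The faster flow above has the lower pressure; Bernoulli (same height) gives ΔP = ½ρ(v_up² − v_low²).
ΔP = ½·1.13·(48.7² − 45.7²) = 160 Pa.
Lift = ΔP · A = 160 × 24.7 = 3950 N.

F ≈ 3.95 kN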